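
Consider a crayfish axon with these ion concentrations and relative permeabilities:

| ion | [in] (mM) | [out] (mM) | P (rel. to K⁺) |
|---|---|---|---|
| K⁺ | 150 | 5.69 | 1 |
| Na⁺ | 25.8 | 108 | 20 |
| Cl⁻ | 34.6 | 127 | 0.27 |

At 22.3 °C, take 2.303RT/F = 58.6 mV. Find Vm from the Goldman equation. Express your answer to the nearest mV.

Vm = 58.6 · log₁₀[(Σ P·[cation]ₒ + Σ P·[anion]ᵢ) / (Σ P·[cation]ᵢ + Σ P·[anion]ₒ)]
Numerator = 1×5.69 + 20×108 + 0.27×34.6 = 2175
Denominator = 1×150 + 20×25.8 + 0.27×127 = 700.3
Vm = 58.6 · log₁₀(3.1059) = 58.6 × (0.4922) = 28.84 mV

29 mV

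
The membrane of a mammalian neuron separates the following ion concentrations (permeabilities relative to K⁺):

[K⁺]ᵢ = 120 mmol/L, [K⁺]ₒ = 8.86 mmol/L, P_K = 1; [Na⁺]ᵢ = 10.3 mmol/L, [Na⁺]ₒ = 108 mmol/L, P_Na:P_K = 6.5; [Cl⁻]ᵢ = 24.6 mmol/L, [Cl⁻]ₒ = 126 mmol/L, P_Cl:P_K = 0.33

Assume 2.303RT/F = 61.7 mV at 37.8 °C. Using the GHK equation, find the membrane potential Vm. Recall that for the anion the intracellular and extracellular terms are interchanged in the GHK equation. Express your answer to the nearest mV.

Vm = 61.7 · log₁₀[(Σ P·[cation]ₒ + Σ P·[anion]ᵢ) / (Σ P·[cation]ᵢ + Σ P·[anion]ₒ)]
Numerator = 1×8.86 + 6.5×108 + 0.33×24.6 = 719
Denominator = 1×120 + 6.5×10.3 + 0.33×126 = 228.5
Vm = 61.7 · log₁₀(3.1461) = 61.7 × (0.4978) = 30.71 mV

31 mV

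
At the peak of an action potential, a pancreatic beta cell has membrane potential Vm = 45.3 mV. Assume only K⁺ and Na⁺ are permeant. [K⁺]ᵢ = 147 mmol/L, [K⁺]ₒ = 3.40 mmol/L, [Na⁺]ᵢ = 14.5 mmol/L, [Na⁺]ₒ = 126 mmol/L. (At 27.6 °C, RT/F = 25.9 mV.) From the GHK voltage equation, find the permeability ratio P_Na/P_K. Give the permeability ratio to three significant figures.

19.7

Let α = P_Na/P_K. GHK: Vm = 25.9·ln[(Kₒ + α·Naₒ)/(Kᵢ + α·Naᵢ)].
e^(Vm/25.9) = e^(45.3/25.9) = 5.7491
So 5.7491·(Kᵢ + α·Naᵢ) = Kₒ + α·Naₒ → α = (5.7491·147.0 − 3.4) / (126.0 − 5.7491·14.5)
α = (845.1 − 3.4) / (126.0 − 83.36) = 841.7/42.64 = 19.74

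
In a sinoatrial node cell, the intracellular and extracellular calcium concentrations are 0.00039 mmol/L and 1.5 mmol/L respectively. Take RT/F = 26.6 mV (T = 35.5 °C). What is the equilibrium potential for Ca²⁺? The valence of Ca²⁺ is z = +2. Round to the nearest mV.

110 mV

E = (26.6/z) · ln([Ca²⁺]_out/[Ca²⁺]_in) with z = +2.
= (26.6/2) · ln(1.5/0.00039) = 13.30 · ln(3846)
= 13.30 · (8.2548) = 109.79 mV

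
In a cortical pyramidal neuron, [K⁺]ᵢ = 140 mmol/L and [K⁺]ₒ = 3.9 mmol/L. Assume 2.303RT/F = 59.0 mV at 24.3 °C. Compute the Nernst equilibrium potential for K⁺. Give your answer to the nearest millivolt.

E = (59.0/z) · log₁₀([K⁺]_out/[K⁺]_in) with z = +1.
= (59.0/1) · log₁₀(3.9/140) = 59.00 · log₁₀(0.02786)
= 59.00 · (-1.5551) = -91.75 mV

-92 mV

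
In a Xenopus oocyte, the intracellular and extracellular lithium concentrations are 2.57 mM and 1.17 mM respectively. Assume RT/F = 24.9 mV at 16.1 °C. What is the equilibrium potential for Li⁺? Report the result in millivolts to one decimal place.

E = (24.9/z) · ln([Li⁺]_out/[Li⁺]_in) with z = +1.
= (24.9/1) · ln(1.17/2.57) = 24.90 · ln(0.4553)
= 24.90 · (-0.7869) = -19.59 mV

-19.6 mV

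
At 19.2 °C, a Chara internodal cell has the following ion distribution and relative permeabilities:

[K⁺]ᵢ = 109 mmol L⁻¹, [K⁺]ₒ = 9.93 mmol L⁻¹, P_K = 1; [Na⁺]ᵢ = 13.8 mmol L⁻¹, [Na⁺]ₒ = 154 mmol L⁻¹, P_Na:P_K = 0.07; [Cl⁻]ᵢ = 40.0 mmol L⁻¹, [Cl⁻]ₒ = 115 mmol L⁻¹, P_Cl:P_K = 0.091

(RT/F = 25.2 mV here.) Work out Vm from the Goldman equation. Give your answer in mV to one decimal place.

-40.3 mV

Vm = 25.2 · ln[(Σ P·[cation]ₒ + Σ P·[anion]ᵢ) / (Σ P·[cation]ᵢ + Σ P·[anion]ₒ)]
Numerator = 1×9.93 + 0.07×154 + 0.091×40.0 = 24.35
Denominator = 1×109 + 0.07×13.8 + 0.091×115 = 120.4
Vm = 25.2 · ln(0.20219) = 25.2 × (-1.5985) = -40.28 mV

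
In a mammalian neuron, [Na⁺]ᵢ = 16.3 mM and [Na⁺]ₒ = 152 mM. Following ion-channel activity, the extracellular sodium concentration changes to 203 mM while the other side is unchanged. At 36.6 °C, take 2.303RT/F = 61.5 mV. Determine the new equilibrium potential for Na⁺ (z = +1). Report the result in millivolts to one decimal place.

67.4 mV

After the shift: [Na⁺]_out = 203, [Na⁺]_in = 16.3 mM.
E_new = (61.5/1)·log₁₀(203/16.3) = 61.50 · (1.0953) = 67.36 mV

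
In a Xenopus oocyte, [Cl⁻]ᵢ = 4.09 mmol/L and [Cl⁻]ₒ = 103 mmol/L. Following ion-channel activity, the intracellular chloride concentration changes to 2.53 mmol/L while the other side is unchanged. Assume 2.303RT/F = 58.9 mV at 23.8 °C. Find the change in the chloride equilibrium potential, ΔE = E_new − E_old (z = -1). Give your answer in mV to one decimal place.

-12.3 mV

E_old = (58.9/-1)·log₁₀(103/4.09) = -82.53 mV
E_new = (58.9/-1)·log₁₀(103/2.53) = -94.81 mV
ΔE = -94.81 − (-82.53) = -12.29 mV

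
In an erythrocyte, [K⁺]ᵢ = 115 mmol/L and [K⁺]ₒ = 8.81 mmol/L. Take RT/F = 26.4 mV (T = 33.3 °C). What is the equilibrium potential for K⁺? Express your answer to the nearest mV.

E = (26.4/z) · ln([K⁺]_out/[K⁺]_in) with z = +1.
= (26.4/1) · ln(8.81/115) = 26.40 · ln(0.07661)
= 26.40 · (-2.5690) = -67.82 mV

-68 mV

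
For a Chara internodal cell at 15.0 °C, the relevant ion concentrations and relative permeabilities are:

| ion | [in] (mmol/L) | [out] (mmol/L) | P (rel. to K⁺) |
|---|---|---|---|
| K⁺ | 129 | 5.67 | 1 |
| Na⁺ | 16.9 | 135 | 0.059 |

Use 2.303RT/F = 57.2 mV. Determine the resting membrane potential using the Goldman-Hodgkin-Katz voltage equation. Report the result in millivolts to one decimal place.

-56.0 mV

Vm = 57.2 · log₁₀[(Σ P·[cation]ₒ + Σ P·[anion]ᵢ) / (Σ P·[cation]ᵢ + Σ P·[anion]ₒ)]
Numerator = 1×5.67 + 0.059×135 = 13.63
Denominator = 1×129 + 0.059×16.9 = 130
Vm = 57.2 · log₁₀(0.10489) = 57.2 × (-0.9793) = -56.01 mV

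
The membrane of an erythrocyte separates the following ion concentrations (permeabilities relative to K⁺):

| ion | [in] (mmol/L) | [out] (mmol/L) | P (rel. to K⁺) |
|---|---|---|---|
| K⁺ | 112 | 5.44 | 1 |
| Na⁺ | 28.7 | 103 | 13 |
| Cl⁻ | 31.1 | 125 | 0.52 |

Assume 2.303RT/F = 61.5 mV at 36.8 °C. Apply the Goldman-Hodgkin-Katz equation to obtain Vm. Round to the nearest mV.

Vm = 61.5 · log₁₀[(Σ P·[cation]ₒ + Σ P·[anion]ᵢ) / (Σ P·[cation]ᵢ + Σ P·[anion]ₒ)]
Numerator = 1×5.44 + 13×103 + 0.52×31.1 = 1361
Denominator = 1×112 + 13×28.7 + 0.52×125 = 550.1
Vm = 61.5 · log₁₀(2.4734) = 61.5 × (0.3933) = 24.19 mV

24 mV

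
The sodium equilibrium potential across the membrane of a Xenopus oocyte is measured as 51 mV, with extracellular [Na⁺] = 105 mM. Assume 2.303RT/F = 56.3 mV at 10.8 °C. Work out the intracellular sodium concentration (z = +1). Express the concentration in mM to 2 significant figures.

Nernst: E = (56.3/1) · log₁₀([out]/[in]), so log₁₀([out]/[in]) = 51.0 × 1 / 56.3 = 0.9059.
[out]/[in] = 10^(0.9059) = 8.051.
[in] = 105 / 8.051 = 13.04 mM.

13 mM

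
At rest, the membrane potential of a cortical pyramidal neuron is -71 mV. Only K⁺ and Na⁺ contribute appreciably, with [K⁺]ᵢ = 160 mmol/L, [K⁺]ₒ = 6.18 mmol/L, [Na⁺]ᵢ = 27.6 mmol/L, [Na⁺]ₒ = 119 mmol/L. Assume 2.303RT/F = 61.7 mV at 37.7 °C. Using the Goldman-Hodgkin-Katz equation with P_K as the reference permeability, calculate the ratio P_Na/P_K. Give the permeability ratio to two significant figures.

0.044

Let α = P_Na/P_K. GHK: Vm = 61.7·log₁₀[(Kₒ + α·Naₒ)/(Kᵢ + α·Naᵢ)].
10^(Vm/61.7) = 10^(-71.0/61.7) = 0.070676
So 0.070676·(Kᵢ + α·Naᵢ) = Kₒ + α·Naₒ → α = (0.070676·160.0 − 6.18) / (119.0 − 0.070676·27.6)
α = (11.31 − 6.18) / (119.0 − 1.951) = 5.128/117 = 0.04381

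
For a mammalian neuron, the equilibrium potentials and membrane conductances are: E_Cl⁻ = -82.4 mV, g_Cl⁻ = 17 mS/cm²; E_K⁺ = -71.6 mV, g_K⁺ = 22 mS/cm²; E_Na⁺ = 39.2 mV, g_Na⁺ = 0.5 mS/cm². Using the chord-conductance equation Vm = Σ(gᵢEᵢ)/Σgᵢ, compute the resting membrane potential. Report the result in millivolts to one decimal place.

Σ gᵢEᵢ = 17·(-82.4) + 22·(-71.6) + 0.5·(39.2) = -2956.40
Σ gᵢ = 17 + 22 + 0.5 = 39.5
Vm = -2956.40 / 39.5 = -74.85 mV

-74.8 mV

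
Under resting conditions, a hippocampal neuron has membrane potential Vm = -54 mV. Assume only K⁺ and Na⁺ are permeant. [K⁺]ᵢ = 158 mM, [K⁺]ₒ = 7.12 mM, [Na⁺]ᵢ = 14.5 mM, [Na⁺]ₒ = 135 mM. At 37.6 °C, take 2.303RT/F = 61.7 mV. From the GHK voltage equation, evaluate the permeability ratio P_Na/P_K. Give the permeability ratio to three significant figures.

Let α = P_Na/P_K. GHK: Vm = 61.7·log₁₀[(Kₒ + α·Naₒ)/(Kᵢ + α·Naᵢ)].
10^(Vm/61.7) = 10^(-54.0/61.7) = 0.13329
So 0.13329·(Kᵢ + α·Naᵢ) = Kₒ + α·Naₒ → α = (0.13329·158.0 − 7.12) / (135.0 − 0.13329·14.5)
α = (21.06 − 7.12) / (135.0 − 1.933) = 13.94/133.1 = 0.1048

0.105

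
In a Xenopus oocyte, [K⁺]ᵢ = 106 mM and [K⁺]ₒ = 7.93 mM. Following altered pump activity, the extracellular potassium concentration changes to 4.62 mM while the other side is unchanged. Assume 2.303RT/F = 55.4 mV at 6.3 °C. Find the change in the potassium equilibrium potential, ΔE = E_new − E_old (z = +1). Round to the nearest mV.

-13 mV

E_old = (55.4/1)·log₁₀(7.93/106) = -62.38 mV
E_new = (55.4/1)·log₁₀(4.62/106) = -75.38 mV
ΔE = -75.38 − (-62.38) = -13.00 mV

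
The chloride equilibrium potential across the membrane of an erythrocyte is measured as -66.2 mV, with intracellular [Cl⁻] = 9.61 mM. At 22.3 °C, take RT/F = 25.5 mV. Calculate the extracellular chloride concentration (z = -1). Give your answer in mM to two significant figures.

Nernst: E = (25.5/-1) · ln([out]/[in]), so ln([out]/[in]) = -66.2 × -1 / 25.5 = 2.5961.
[out]/[in] = e^(2.5961) = 13.41.
[out] = 13.41 × 9.61 = 128.9 mM.

130 mM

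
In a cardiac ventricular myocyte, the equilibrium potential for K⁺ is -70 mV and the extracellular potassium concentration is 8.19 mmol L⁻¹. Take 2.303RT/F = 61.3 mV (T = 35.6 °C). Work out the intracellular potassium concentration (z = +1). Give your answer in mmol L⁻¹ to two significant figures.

Nernst: E = (61.3/1) · log₁₀([out]/[in]), so log₁₀([out]/[in]) = -70.0 × 1 / 61.3 = -1.1419.
[out]/[in] = 10^(-1.1419) = 0.07212.
[in] = 8.19 / 0.07212 = 113.6 mmol L⁻¹.

110 mmol L⁻¹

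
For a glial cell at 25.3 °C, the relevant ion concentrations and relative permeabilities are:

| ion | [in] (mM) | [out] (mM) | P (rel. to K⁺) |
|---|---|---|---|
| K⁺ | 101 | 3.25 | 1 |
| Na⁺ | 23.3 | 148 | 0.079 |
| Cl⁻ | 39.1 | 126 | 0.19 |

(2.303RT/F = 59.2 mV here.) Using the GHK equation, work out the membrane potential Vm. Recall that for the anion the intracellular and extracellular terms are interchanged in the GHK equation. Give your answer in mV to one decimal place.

-44.6 mV

Vm = 59.2 · log₁₀[(Σ P·[cation]ₒ + Σ P·[anion]ᵢ) / (Σ P·[cation]ᵢ + Σ P·[anion]ₒ)]
Numerator = 1×3.25 + 0.079×148 + 0.19×39.1 = 22.37
Denominator = 1×101 + 0.079×23.3 + 0.19×126 = 126.8
Vm = 59.2 · log₁₀(0.17645) = 59.2 × (-0.7534) = -44.60 mV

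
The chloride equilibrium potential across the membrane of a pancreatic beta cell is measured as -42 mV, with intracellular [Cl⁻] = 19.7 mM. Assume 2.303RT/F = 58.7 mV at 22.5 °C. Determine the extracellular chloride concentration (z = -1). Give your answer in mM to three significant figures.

102 mM

Nernst: E = (58.7/-1) · log₁₀([out]/[in]), so log₁₀([out]/[in]) = -42.0 × -1 / 58.7 = 0.7155.
[out]/[in] = 10^(0.7155) = 5.194.
[out] = 5.194 × 19.7 = 102.3 mM.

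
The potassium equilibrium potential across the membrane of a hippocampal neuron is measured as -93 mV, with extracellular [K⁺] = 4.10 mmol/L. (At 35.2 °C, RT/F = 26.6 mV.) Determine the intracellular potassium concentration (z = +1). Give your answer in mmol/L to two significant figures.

Nernst: E = (26.6/1) · ln([out]/[in]), so ln([out]/[in]) = -93.0 × 1 / 26.6 = -3.4962.
[out]/[in] = e^(-3.4962) = 0.03031.
[in] = 4.10 / 0.03031 = 135.3 mmol/L.

140 mmol/L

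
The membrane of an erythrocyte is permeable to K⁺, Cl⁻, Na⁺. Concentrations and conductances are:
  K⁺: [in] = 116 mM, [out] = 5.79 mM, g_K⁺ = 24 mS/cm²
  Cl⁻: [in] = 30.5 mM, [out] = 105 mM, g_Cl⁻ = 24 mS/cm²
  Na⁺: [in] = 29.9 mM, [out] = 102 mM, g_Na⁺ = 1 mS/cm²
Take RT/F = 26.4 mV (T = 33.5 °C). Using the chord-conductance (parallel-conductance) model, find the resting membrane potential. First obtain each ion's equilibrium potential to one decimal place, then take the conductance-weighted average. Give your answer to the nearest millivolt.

E_K⁺ = (26.4/1)·ln(5.79/116) = -79.1 mV
E_Cl⁻ = (26.4/-1)·ln(105/30.5) = -32.6 mV
E_Na⁺ = (26.4/1)·ln(102/29.9) = 32.4 mV
Vm = (Σ gᵢEᵢ)/(Σ gᵢ) = (24·-79.1 + 24·-32.6 + 1·32.4) / (24 + 24 + 1)
= -2648.40 / 49 = -54.05 mV

-54 mV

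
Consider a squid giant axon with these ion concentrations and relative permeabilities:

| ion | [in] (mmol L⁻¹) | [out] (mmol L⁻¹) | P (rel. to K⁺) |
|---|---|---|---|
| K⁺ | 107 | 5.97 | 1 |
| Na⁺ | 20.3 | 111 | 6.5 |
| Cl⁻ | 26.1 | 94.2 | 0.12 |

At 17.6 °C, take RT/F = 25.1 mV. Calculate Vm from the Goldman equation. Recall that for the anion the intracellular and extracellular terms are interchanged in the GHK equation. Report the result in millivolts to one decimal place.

26.9 mV

Vm = 25.1 · ln[(Σ P·[cation]ₒ + Σ P·[anion]ᵢ) / (Σ P·[cation]ᵢ + Σ P·[anion]ₒ)]
Numerator = 1×5.97 + 6.5×111 + 0.12×26.1 = 730.6
Denominator = 1×107 + 6.5×20.3 + 0.12×94.2 = 250.3
Vm = 25.1 · ln(2.9194) = 25.1 × (1.0714) = 26.89 mV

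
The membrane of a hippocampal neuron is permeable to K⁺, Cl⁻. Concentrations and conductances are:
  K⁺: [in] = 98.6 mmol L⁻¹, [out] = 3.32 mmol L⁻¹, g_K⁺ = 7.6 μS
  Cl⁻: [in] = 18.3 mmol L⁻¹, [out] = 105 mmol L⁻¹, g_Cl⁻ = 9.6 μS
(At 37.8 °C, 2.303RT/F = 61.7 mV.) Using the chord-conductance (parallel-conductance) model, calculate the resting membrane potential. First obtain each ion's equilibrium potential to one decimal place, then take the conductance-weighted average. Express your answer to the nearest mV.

-66 mV

E_K⁺ = (61.7/1)·log₁₀(3.32/98.6) = -90.9 mV
E_Cl⁻ = (61.7/-1)·log₁₀(105/18.3) = -46.8 mV
Vm = (Σ gᵢEᵢ)/(Σ gᵢ) = (7.6·-90.9 + 9.6·-46.8) / (7.6 + 9.6)
= -1140.12 / 17.2 = -66.29 mV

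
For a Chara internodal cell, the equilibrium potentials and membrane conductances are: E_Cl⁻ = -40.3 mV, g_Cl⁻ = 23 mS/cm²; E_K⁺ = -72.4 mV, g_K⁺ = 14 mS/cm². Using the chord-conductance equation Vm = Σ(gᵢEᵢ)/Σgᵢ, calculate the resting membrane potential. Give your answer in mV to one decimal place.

Σ gᵢEᵢ = 23·(-40.3) + 14·(-72.4) = -1940.50
Σ gᵢ = 23 + 14 = 37
Vm = -1940.50 / 37 = -52.45 mV

-52.4 mV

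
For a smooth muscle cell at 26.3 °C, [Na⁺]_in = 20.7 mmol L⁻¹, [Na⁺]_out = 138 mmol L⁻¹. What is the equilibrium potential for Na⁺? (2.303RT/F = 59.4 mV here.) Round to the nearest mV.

E = (59.4/z) · log₁₀([Na⁺]_out/[Na⁺]_in) with z = +1.
= (59.4/1) · log₁₀(138/20.7) = 59.40 · log₁₀(6.667)
= 59.40 · (0.8239) = 48.94 mV

49 mV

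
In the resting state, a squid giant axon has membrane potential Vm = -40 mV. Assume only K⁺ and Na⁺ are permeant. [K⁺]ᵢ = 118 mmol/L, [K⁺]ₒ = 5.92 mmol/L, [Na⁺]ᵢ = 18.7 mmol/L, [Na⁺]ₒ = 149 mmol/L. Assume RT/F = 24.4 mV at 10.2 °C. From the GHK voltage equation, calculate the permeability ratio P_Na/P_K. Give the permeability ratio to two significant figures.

0.12

Let α = P_Na/P_K. GHK: Vm = 24.4·ln[(Kₒ + α·Naₒ)/(Kᵢ + α·Naᵢ)].
e^(Vm/24.4) = e^(-40.0/24.4) = 0.19411
So 0.19411·(Kᵢ + α·Naᵢ) = Kₒ + α·Naₒ → α = (0.19411·118.0 − 5.92) / (149.0 − 0.19411·18.7)
α = (22.9 − 5.92) / (149.0 − 3.63) = 16.98/145.4 = 0.1168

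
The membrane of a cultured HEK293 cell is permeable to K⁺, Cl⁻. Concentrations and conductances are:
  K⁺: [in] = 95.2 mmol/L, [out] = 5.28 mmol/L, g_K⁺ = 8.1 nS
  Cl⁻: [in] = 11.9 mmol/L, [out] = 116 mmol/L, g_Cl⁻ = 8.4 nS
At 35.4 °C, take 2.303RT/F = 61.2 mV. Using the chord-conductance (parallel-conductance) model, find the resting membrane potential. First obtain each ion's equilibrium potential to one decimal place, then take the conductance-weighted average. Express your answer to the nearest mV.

E_K⁺ = (61.2/1)·log₁₀(5.28/95.2) = -76.9 mV
E_Cl⁻ = (61.2/-1)·log₁₀(116/11.9) = -60.5 mV
Vm = (Σ gᵢEᵢ)/(Σ gᵢ) = (8.1·-76.9 + 8.4·-60.5) / (8.1 + 8.4)
= -1131.09 / 16.5 = -68.55 mV

-69 mV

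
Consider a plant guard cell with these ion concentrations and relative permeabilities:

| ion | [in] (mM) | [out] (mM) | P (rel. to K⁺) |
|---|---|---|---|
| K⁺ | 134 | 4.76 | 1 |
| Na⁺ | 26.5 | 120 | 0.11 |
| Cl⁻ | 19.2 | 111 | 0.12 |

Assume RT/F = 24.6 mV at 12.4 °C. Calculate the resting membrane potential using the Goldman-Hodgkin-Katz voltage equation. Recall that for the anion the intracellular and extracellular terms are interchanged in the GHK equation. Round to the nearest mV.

Vm = 24.6 · ln[(Σ P·[cation]ₒ + Σ P·[anion]ᵢ) / (Σ P·[cation]ᵢ + Σ P·[anion]ₒ)]
Numerator = 1×4.76 + 0.11×120 + 0.12×19.2 = 20.26
Denominator = 1×134 + 0.11×26.5 + 0.12×111 = 150.2
Vm = 24.6 · ln(0.13488) = 24.6 × (-2.0034) = -49.28 mV

-49 mV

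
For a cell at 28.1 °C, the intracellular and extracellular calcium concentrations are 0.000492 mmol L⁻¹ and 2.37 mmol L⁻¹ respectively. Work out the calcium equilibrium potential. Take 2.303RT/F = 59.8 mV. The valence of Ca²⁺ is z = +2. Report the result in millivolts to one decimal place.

E = (59.8/z) · log₁₀([Ca²⁺]_out/[Ca²⁺]_in) with z = +2.
= (59.8/2) · log₁₀(2.37/0.000492) = 29.90 · log₁₀(4817)
= 29.90 · (3.6828) = 110.12 mV

110.1 mV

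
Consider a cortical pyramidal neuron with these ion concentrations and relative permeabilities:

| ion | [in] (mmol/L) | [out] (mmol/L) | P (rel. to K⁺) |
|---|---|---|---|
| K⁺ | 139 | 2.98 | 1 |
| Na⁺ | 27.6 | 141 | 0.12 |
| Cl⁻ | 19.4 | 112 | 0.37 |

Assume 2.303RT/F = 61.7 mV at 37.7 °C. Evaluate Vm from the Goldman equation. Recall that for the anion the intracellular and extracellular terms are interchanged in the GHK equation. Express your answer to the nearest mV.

-51 mV

Vm = 61.7 · log₁₀[(Σ P·[cation]ₒ + Σ P·[anion]ᵢ) / (Σ P·[cation]ᵢ + Σ P·[anion]ₒ)]
Numerator = 1×2.98 + 0.12×141 + 0.37×19.4 = 27.08
Denominator = 1×139 + 0.12×27.6 + 0.37×112 = 183.8
Vm = 61.7 · log₁₀(0.14736) = 61.7 × (-0.8316) = -51.31 mV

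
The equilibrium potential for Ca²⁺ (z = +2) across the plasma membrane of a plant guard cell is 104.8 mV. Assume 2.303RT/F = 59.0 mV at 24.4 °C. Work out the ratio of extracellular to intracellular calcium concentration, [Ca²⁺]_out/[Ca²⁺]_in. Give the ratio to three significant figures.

3570

log₁₀([out]/[in]) = E·z/(59.0) = 104.8 × 2 / 59.0 = 3.5525
[out]/[in] = 10^(3.5525) = 3569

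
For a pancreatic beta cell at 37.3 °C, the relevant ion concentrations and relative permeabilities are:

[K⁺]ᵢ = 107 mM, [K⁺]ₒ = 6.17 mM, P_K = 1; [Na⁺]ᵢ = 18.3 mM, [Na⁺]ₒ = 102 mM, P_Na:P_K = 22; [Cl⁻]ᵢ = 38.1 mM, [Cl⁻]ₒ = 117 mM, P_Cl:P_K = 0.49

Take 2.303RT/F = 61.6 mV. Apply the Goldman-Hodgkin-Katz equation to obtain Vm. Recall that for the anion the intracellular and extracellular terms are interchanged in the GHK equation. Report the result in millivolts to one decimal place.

37.1 mV

Vm = 61.6 · log₁₀[(Σ P·[cation]ₒ + Σ P·[anion]ᵢ) / (Σ P·[cation]ᵢ + Σ P·[anion]ₒ)]
Numerator = 1×6.17 + 22×102 + 0.49×38.1 = 2269
Denominator = 1×107 + 22×18.3 + 0.49×117 = 566.9
Vm = 61.6 · log₁₀(4.002) = 61.6 × (0.6023) = 37.10 mV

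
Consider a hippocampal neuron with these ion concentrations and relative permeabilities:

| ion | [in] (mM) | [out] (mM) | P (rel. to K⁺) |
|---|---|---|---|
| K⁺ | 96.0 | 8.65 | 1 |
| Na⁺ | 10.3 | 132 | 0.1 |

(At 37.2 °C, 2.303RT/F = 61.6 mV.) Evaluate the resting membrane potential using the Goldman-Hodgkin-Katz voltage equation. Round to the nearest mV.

-40 mV

Vm = 61.6 · log₁₀[(Σ P·[cation]ₒ + Σ P·[anion]ᵢ) / (Σ P·[cation]ᵢ + Σ P·[anion]ₒ)]
Numerator = 1×8.65 + 0.1×132 = 21.85
Denominator = 1×96.0 + 0.1×10.3 = 97.03
Vm = 61.6 · log₁₀(0.22519) = 61.6 × (-0.6475) = -39.88 mV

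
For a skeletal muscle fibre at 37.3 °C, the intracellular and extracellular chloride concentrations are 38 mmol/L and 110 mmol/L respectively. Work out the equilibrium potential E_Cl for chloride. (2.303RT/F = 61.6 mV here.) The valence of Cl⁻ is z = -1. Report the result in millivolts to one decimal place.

E = (61.6/z) · log₁₀([Cl⁻]_out/[Cl⁻]_in) with z = -1.
For an anion, dividing by z = -1 reverses the sign.
= (61.6/-1) · log₁₀(110/38) = -61.60 · log₁₀(2.895)
= -61.60 · (0.4616) = -28.44 mV

-28.4 mV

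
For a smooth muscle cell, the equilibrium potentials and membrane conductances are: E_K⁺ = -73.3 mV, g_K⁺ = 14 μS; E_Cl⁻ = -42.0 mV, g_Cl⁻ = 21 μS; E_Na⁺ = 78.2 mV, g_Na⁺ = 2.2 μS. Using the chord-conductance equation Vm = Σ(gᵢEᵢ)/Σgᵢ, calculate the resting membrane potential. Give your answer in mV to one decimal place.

Σ gᵢEᵢ = 14·(-73.3) + 21·(-42.0) + 2.2·(78.2) = -1736.16
Σ gᵢ = 14 + 21 + 2.2 = 37.2
Vm = -1736.16 / 37.2 = -46.67 mV

-46.7 mV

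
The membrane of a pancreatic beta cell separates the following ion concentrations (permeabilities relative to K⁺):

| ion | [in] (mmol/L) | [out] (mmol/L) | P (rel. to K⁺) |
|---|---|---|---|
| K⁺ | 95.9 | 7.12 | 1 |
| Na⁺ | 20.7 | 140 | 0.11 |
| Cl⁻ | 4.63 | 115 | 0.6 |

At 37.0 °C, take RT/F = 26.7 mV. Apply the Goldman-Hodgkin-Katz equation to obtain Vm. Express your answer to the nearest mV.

Vm = 26.7 · ln[(Σ P·[cation]ₒ + Σ P·[anion]ᵢ) / (Σ P·[cation]ᵢ + Σ P·[anion]ₒ)]
Numerator = 1×7.12 + 0.11×140 + 0.6×4.63 = 25.3
Denominator = 1×95.9 + 0.11×20.7 + 0.6×115 = 167.2
Vm = 26.7 · ln(0.15132) = 26.7 × (-1.8883) = -50.42 mV

-50 mV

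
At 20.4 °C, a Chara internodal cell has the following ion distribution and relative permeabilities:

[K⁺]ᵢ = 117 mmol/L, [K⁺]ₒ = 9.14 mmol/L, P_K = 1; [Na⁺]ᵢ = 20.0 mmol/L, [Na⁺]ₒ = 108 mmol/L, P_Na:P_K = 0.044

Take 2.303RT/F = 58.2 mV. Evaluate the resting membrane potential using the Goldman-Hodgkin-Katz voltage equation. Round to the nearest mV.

Vm = 58.2 · log₁₀[(Σ P·[cation]ₒ + Σ P·[anion]ᵢ) / (Σ P·[cation]ᵢ + Σ P·[anion]ₒ)]
Numerator = 1×9.14 + 0.044×108 = 13.89
Denominator = 1×117 + 0.044×20.0 = 117.9
Vm = 58.2 · log₁₀(0.11785) = 58.2 × (-0.9287) = -54.05 mV

-54 mV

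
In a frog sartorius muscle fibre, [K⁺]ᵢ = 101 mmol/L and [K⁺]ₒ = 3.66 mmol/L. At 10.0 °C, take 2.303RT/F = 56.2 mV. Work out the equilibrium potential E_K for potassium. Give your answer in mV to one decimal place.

E = (56.2/z) · log₁₀([K⁺]_out/[K⁺]_in) with z = +1.
= (56.2/1) · log₁₀(3.66/101) = 56.20 · log₁₀(0.03624)
= 56.20 · (-1.4408) = -80.98 mV

-81.0 mV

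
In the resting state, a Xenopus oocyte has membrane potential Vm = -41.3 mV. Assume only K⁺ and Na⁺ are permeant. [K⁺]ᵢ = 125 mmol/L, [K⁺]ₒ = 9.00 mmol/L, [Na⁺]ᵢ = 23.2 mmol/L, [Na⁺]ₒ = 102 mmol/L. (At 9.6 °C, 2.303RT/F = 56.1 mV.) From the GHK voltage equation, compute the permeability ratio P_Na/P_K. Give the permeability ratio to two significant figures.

Let α = P_Na/P_K. GHK: Vm = 56.1·log₁₀[(Kₒ + α·Naₒ)/(Kᵢ + α·Naᵢ)].
10^(Vm/56.1) = 10^(-41.3/56.1) = 0.18358
So 0.18358·(Kᵢ + α·Naᵢ) = Kₒ + α·Naₒ → α = (0.18358·125.0 − 9.0) / (102.0 − 0.18358·23.2)
α = (22.95 − 9.0) / (102.0 − 4.259) = 13.95/97.74 = 0.1427

0.14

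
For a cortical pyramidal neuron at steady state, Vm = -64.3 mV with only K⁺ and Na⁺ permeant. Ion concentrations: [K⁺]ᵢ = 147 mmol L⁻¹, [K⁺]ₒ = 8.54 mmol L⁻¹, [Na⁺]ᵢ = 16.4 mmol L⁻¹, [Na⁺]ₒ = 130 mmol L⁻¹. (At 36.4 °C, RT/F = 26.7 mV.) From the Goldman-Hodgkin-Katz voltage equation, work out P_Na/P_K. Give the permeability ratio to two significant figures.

Let α = P_Na/P_K. GHK: Vm = 26.7·ln[(Kₒ + α·Naₒ)/(Kᵢ + α·Naᵢ)].
e^(Vm/26.7) = e^(-64.3/26.7) = 0.089974
So 0.089974·(Kᵢ + α·Naᵢ) = Kₒ + α·Naₒ → α = (0.089974·147.0 − 8.54) / (130.0 − 0.089974·16.4)
α = (13.23 − 8.54) / (130.0 − 1.476) = 4.686/128.5 = 0.03646

0.036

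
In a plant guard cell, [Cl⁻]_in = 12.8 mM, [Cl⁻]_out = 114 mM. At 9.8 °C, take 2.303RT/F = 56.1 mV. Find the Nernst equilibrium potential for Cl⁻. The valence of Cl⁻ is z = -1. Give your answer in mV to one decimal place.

-53.3 mV

E = (56.1/z) · log₁₀([Cl⁻]_out/[Cl⁻]_in) with z = -1.
For an anion, dividing by z = -1 reverses the sign.
= (56.1/-1) · log₁₀(114/12.8) = -56.10 · log₁₀(8.906)
= -56.10 · (0.9497) = -53.28 mV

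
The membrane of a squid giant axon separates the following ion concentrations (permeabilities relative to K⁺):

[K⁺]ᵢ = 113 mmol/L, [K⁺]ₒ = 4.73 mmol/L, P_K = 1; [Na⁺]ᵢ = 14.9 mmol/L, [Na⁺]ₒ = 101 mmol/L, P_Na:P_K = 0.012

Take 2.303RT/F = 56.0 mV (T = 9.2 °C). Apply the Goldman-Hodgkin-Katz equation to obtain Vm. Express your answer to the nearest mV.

-72 mV

Vm = 56.0 · log₁₀[(Σ P·[cation]ₒ + Σ P·[anion]ᵢ) / (Σ P·[cation]ᵢ + Σ P·[anion]ₒ)]
Numerator = 1×4.73 + 0.012×101 = 5.942
Denominator = 1×113 + 0.012×14.9 = 113.2
Vm = 56.0 · log₁₀(0.052501) = 56.0 × (-1.2798) = -71.67 mV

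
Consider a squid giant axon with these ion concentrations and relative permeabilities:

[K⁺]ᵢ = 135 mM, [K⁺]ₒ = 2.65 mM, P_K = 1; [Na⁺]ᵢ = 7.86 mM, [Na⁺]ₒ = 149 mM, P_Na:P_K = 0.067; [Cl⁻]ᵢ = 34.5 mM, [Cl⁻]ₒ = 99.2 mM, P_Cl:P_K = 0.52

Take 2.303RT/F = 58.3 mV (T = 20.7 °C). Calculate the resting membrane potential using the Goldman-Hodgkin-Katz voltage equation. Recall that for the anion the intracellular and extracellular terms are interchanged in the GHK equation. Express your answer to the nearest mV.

-46 mV

Vm = 58.3 · log₁₀[(Σ P·[cation]ₒ + Σ P·[anion]ᵢ) / (Σ P·[cation]ᵢ + Σ P·[anion]ₒ)]
Numerator = 1×2.65 + 0.067×149 + 0.52×34.5 = 30.57
Denominator = 1×135 + 0.067×7.86 + 0.52×99.2 = 187.1
Vm = 58.3 · log₁₀(0.1634) = 58.3 × (-0.7868) = -45.87 mV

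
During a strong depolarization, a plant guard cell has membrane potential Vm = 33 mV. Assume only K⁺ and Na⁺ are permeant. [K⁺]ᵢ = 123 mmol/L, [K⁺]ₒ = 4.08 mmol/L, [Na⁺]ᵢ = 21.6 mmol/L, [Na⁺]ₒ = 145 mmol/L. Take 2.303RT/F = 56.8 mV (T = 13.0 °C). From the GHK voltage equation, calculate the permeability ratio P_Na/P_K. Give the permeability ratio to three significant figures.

7.41

Let α = P_Na/P_K. GHK: Vm = 56.8·log₁₀[(Kₒ + α·Naₒ)/(Kᵢ + α·Naᵢ)].
10^(Vm/56.8) = 10^(33.0/56.8) = 3.8105
So 3.8105·(Kᵢ + α·Naᵢ) = Kₒ + α·Naₒ → α = (3.8105·123.0 − 4.08) / (145.0 − 3.8105·21.6)
α = (468.7 − 4.08) / (145.0 − 82.31) = 464.6/62.69 = 7.411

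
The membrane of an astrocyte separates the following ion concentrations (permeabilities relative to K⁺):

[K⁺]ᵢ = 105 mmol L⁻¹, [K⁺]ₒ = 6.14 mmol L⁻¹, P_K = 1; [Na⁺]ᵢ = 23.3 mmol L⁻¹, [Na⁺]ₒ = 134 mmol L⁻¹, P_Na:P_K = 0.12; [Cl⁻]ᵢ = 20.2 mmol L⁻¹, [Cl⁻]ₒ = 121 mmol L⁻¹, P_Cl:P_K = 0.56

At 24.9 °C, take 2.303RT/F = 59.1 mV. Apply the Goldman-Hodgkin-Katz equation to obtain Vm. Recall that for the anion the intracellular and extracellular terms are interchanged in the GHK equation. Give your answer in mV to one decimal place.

-42.5 mV

Vm = 59.1 · log₁₀[(Σ P·[cation]ₒ + Σ P·[anion]ᵢ) / (Σ P·[cation]ᵢ + Σ P·[anion]ₒ)]
Numerator = 1×6.14 + 0.12×134 + 0.56×20.2 = 33.53
Denominator = 1×105 + 0.12×23.3 + 0.56×121 = 175.6
Vm = 59.1 · log₁₀(0.191) = 59.1 × (-0.7190) = -42.49 mV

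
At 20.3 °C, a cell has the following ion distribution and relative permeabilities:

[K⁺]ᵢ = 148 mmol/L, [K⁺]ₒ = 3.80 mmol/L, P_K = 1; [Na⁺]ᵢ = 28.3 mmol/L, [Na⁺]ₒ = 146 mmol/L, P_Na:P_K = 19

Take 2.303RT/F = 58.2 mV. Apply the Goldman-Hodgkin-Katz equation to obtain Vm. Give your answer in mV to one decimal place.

Vm = 58.2 · log₁₀[(Σ P·[cation]ₒ + Σ P·[anion]ᵢ) / (Σ P·[cation]ᵢ + Σ P·[anion]ₒ)]
Numerator = 1×3.80 + 19×146 = 2778
Denominator = 1×148 + 19×28.3 = 685.7
Vm = 58.2 · log₁₀(4.051) = 58.2 × (0.6076) = 35.36 mV

35.4 mV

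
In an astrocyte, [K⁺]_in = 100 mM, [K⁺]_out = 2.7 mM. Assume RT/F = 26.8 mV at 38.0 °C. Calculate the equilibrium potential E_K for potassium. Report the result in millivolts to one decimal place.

-96.8 mV

E = (26.8/z) · ln([K⁺]_out/[K⁺]_in) with z = +1.
= (26.8/1) · ln(2.7/100) = 26.80 · ln(0.027)
= 26.80 · (-3.6119) = -96.80 mV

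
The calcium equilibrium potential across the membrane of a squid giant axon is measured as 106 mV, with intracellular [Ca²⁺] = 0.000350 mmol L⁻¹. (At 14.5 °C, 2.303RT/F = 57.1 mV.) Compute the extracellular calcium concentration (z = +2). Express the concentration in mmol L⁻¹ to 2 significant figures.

1.8 mmol L⁻¹

Nernst: E = (57.1/2) · log₁₀([out]/[in]), so log₁₀([out]/[in]) = 106.0 × 2 / 57.1 = 3.7128.
[out]/[in] = 10^(3.7128) = 5162.
[out] = 5162 × 0.000350 = 1.807 mmol L⁻¹.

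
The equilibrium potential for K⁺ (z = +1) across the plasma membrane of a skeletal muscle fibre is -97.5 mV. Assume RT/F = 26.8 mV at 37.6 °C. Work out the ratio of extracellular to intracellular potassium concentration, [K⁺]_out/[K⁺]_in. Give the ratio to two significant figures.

ln([out]/[in]) = E·z/(26.8) = -97.5 × 1 / 26.8 = -3.6381
[out]/[in] = e^(-3.6381) = 0.0263

0.026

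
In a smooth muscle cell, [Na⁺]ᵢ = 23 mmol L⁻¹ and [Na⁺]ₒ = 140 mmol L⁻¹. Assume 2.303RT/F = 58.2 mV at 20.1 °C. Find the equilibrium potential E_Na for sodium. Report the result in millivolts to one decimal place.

E = (58.2/z) · log₁₀([Na⁺]_out/[Na⁺]_in) with z = +1.
= (58.2/1) · log₁₀(140/23) = 58.20 · log₁₀(6.087)
= 58.20 · (0.7844) = 45.65 mV

45.7 mV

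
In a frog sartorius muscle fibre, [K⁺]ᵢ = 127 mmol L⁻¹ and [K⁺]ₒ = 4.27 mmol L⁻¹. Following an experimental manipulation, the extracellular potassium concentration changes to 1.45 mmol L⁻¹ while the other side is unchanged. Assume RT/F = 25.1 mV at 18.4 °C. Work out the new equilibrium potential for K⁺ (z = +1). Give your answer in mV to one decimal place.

-112.3 mV

After the shift: [K⁺]_out = 1.45, [K⁺]_in = 127 mmol L⁻¹.
E_new = (25.1/1)·ln(1.45/127) = 25.10 · (-4.4726) = -112.26 mV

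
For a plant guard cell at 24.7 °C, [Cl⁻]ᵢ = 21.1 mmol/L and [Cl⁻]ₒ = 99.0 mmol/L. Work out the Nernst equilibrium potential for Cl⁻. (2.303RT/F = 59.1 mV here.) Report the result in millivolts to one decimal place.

E = (59.1/z) · log₁₀([Cl⁻]_out/[Cl⁻]_in) with z = -1.
For an anion, dividing by z = -1 reverses the sign.
= (59.1/-1) · log₁₀(99.0/21.1) = -59.10 · log₁₀(4.692)
= -59.10 · (0.6714) = -39.68 mV

-39.7 mV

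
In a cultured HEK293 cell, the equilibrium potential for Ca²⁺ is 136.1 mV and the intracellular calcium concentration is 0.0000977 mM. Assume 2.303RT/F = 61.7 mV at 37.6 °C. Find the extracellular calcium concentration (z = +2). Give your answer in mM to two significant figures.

Nernst: E = (61.7/2) · log₁₀([out]/[in]), so log₁₀([out]/[in]) = 136.1 × 2 / 61.7 = 4.4117.
[out]/[in] = 10^(4.4117) = 2.58e+04.
[out] = 2.58e+04 × 0.0000977 = 2.521 mM.

2.5 mM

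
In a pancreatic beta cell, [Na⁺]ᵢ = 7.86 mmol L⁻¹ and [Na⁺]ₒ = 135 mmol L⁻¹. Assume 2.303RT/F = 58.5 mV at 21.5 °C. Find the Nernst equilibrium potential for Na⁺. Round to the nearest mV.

72 mV

E = (58.5/z) · log₁₀([Na⁺]_out/[Na⁺]_in) with z = +1.
= (58.5/1) · log₁₀(135/7.86) = 58.50 · log₁₀(17.18)
= 58.50 · (1.2349) = 72.24 mV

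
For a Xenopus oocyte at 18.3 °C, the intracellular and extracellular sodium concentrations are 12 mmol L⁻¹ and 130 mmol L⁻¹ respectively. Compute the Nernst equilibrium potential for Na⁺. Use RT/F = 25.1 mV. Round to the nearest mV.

60 mV

E = (25.1/z) · ln([Na⁺]_out/[Na⁺]_in) with z = +1.
= (25.1/1) · ln(130/12) = 25.10 · ln(10.83)
= 25.10 · (2.3826) = 59.80 mV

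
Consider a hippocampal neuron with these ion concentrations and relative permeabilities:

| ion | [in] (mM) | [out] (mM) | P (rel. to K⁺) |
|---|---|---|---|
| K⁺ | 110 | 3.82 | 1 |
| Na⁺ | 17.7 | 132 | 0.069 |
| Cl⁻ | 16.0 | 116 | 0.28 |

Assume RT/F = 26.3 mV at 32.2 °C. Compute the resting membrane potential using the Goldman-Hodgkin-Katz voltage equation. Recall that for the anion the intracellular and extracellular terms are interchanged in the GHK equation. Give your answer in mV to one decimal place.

-55.5 mV

Vm = 26.3 · ln[(Σ P·[cation]ₒ + Σ P·[anion]ᵢ) / (Σ P·[cation]ᵢ + Σ P·[anion]ₒ)]
Numerator = 1×3.82 + 0.069×132 + 0.28×16.0 = 17.41
Denominator = 1×110 + 0.069×17.7 + 0.28×116 = 143.7
Vm = 26.3 · ln(0.12114) = 26.3 × (-2.1108) = -55.51 mV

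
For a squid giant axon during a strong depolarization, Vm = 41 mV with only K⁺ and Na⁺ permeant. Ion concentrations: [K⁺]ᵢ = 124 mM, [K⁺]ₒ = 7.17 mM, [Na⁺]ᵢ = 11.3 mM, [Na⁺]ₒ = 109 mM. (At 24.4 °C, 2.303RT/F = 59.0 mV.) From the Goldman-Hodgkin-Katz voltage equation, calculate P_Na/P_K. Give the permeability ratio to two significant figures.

Let α = P_Na/P_K. GHK: Vm = 59.0·log₁₀[(Kₒ + α·Naₒ)/(Kᵢ + α·Naᵢ)].
10^(Vm/59.0) = 10^(41.0/59.0) = 4.9535
So 4.9535·(Kᵢ + α·Naᵢ) = Kₒ + α·Naₒ → α = (4.9535·124.0 − 7.17) / (109.0 − 4.9535·11.3)
α = (614.2 − 7.17) / (109.0 − 55.97) = 607.1/53.03 = 11.45

11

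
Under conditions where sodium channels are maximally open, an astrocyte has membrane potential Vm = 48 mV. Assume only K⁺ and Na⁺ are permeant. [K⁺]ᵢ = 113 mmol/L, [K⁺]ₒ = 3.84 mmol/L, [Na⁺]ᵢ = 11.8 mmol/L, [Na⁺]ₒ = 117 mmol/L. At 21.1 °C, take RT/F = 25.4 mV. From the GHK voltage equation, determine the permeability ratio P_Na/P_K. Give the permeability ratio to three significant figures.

Let α = P_Na/P_K. GHK: Vm = 25.4·ln[(Kₒ + α·Naₒ)/(Kᵢ + α·Naᵢ)].
e^(Vm/25.4) = e^(48.0/25.4) = 6.6178
So 6.6178·(Kᵢ + α·Naᵢ) = Kₒ + α·Naₒ → α = (6.6178·113.0 − 3.84) / (117.0 − 6.6178·11.8)
α = (747.8 − 3.84) / (117.0 − 78.09) = 744/38.91 = 19.12

19.1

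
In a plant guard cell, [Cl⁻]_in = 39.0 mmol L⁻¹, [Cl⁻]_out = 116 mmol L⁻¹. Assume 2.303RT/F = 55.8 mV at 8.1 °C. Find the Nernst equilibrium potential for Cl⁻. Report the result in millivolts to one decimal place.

-26.4 mV

E = (55.8/z) · log₁₀([Cl⁻]_out/[Cl⁻]_in) with z = -1.
For an anion, dividing by z = -1 reverses the sign.
= (55.8/-1) · log₁₀(116/39.0) = -55.80 · log₁₀(2.974)
= -55.80 · (0.4734) = -26.42 mV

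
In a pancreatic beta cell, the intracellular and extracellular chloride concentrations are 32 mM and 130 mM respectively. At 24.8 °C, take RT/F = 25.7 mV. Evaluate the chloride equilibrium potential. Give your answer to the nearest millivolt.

E = (25.7/z) · ln([Cl⁻]_out/[Cl⁻]_in) with z = -1.
For an anion, dividing by z = -1 reverses the sign.
= (25.7/-1) · ln(130/32) = -25.70 · ln(4.062)
= -25.70 · (1.4018) = -36.03 mV

-36 mV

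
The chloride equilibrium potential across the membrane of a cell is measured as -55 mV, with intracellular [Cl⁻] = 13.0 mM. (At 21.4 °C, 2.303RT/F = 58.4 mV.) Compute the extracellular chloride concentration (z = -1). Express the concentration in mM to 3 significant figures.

Nernst: E = (58.4/-1) · log₁₀([out]/[in]), so log₁₀([out]/[in]) = -55.0 × -1 / 58.4 = 0.9418.
[out]/[in] = 10^(0.9418) = 8.745.
[out] = 8.745 × 13.0 = 113.7 mM.

114 mM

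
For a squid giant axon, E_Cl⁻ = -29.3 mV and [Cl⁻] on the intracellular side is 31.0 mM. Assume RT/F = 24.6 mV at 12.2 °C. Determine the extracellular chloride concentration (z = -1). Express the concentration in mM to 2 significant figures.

100 mM

Nernst: E = (24.6/-1) · ln([out]/[in]), so ln([out]/[in]) = -29.3 × -1 / 24.6 = 1.1911.
[out]/[in] = e^(1.1911) = 3.291.
[out] = 3.291 × 31.0 = 102 mM.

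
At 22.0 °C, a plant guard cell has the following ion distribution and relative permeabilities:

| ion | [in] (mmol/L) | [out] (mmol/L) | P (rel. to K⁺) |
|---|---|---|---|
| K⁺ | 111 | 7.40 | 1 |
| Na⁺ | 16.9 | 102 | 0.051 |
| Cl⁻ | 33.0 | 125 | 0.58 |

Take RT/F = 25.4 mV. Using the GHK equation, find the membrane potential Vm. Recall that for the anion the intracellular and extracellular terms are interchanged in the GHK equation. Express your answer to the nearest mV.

-45 mV

Vm = 25.4 · ln[(Σ P·[cation]ₒ + Σ P·[anion]ᵢ) / (Σ P·[cation]ᵢ + Σ P·[anion]ₒ)]
Numerator = 1×7.40 + 0.051×102 + 0.58×33.0 = 31.74
Denominator = 1×111 + 0.051×16.9 + 0.58×125 = 184.4
Vm = 25.4 · ln(0.17217) = 25.4 × (-1.7593) = -44.69 mV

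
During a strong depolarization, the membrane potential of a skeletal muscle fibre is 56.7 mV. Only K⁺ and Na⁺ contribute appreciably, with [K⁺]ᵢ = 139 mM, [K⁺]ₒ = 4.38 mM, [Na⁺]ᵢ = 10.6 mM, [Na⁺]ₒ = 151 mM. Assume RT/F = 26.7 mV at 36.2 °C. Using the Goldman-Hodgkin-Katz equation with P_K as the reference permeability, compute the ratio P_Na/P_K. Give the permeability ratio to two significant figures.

Let α = P_Na/P_K. GHK: Vm = 26.7·ln[(Kₒ + α·Naₒ)/(Kᵢ + α·Naᵢ)].
e^(Vm/26.7) = e^(56.7/26.7) = 8.3611
So 8.3611·(Kᵢ + α·Naᵢ) = Kₒ + α·Naₒ → α = (8.3611·139.0 − 4.38) / (151.0 − 8.3611·10.6)
α = (1162 − 4.38) / (151.0 − 88.63) = 1158/62.37 = 18.56

19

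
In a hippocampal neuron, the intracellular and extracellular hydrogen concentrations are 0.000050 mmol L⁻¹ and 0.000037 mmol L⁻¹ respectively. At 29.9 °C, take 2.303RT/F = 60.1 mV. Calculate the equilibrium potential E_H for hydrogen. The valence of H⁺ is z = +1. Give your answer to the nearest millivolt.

E = (60.1/z) · log₁₀([H⁺]_out/[H⁺]_in) with z = +1.
= (60.1/1) · log₁₀(0.000037/0.000050) = 60.10 · log₁₀(0.74)
= 60.10 · (-0.1308) = -7.86 mV

-8 mV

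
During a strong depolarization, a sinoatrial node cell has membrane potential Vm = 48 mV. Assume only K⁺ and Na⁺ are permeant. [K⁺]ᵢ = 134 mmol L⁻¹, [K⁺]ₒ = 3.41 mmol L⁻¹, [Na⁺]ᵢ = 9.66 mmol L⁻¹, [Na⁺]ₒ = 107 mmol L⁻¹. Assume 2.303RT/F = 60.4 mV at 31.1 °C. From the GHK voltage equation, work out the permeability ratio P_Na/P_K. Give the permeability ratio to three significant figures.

Let α = P_Na/P_K. GHK: Vm = 60.4·log₁₀[(Kₒ + α·Naₒ)/(Kᵢ + α·Naᵢ)].
10^(Vm/60.4) = 10^(48.0/60.4) = 6.2331
So 6.2331·(Kᵢ + α·Naᵢ) = Kₒ + α·Naₒ → α = (6.2331·134.0 − 3.41) / (107.0 − 6.2331·9.66)
α = (835.2 − 3.41) / (107.0 − 60.21) = 831.8/46.79 = 17.78

17.8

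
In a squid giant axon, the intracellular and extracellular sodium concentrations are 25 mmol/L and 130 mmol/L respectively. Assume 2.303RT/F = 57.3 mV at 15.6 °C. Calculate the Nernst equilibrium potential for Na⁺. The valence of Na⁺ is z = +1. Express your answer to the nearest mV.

E = (57.3/z) · log₁₀([Na⁺]_out/[Na⁺]_in) with z = +1.
= (57.3/1) · log₁₀(130/25) = 57.30 · log₁₀(5.2)
= 57.30 · (0.7160) = 41.03 mV

41 mV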